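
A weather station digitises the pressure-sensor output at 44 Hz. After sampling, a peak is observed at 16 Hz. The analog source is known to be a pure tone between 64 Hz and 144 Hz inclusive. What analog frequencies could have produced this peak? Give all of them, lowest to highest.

Frequencies that alias to 16 Hz are k·fs ± 16 Hz for integer k ≥ 0.
k=0: 16 Hz.
k=1: 28 Hz, 60 Hz.
k=2: 72 Hz, 104 Hz.
k=3: 116 Hz, 148 Hz.
k=4: 160 Hz, 192 Hz.
Within [64 Hz, 144 Hz]: 72 Hz, 104 Hz, 116 Hz.

72 Hz, 104 Hz, 116 Hz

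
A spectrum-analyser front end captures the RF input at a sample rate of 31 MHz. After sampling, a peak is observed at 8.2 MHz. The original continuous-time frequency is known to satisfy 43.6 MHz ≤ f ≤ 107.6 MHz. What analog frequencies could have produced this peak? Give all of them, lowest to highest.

53.8 MHz, 70.2 MHz, 84.8 MHz, 101.2 MHz

Frequencies that alias to 8.2 MHz are k·fs ± 8.2 MHz for integer k ≥ 0.
k=0: 8.2 MHz.
k=1: 22.8 MHz, 39.2 MHz.
k=2: 53.8 MHz, 70.2 MHz.
k=3: 84.8 MHz, 101.2 MHz.
k=4: 115.8 MHz, 132.2 MHz.
Within [43.6 MHz, 107.6 MHz]: 53.8 MHz, 70.2 MHz, 84.8 MHz, 101.2 MHz.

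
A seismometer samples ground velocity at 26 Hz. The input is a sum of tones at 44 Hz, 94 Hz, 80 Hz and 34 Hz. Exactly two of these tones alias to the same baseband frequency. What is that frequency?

fs/2 = 13 Hz.
44 Hz mod fs = 18 Hz.
18 Hz > fs/2 = 13 Hz, folds to fs − 18 Hz = 8 Hz.
94 Hz mod fs = 16 Hz.
16 Hz > fs/2 = 13 Hz, folds to fs − 16 Hz = 10 Hz.
80 Hz mod fs = 2 Hz.
2 Hz ≤ fs/2 = 13 Hz, appears at 2 Hz.
34 Hz mod fs = 8 Hz.
8 Hz ≤ fs/2 = 13 Hz, appears at 8 Hz.
34 Hz and 44 Hz both map to 8 Hz.

8 Hz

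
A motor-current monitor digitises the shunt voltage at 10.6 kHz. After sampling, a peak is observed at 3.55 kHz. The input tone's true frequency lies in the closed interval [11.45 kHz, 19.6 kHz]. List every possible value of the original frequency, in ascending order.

14.15 kHz, 17.65 kHz

Frequencies that alias to 3.55 kHz are k·fs ± 3.55 kHz for integer k ≥ 0.
k=0: 3.55 kHz.
k=1: 7.05 kHz, 14.15 kHz.
k=2: 17.65 kHz, 24.75 kHz.
k=3: 28.25 kHz, 35.35 kHz.
Within [11.45 kHz, 19.6 kHz]: 14.15 kHz, 17.65 kHz.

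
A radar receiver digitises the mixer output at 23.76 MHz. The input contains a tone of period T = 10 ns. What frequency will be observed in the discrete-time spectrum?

4.96 MHz

T = 10 ns → f = 1/T = 100 MHz.
100 MHz mod fs = 4.96 MHz.
4.96 MHz ≤ fs/2 = 11.88 MHz, appears at 4.96 MHz.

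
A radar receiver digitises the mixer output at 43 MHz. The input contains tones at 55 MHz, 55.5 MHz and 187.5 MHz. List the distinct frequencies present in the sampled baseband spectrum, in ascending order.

fs/2 = 21.5 MHz.
55 MHz mod fs = 12 MHz.
12 MHz ≤ fs/2 = 21.5 MHz, appears at 12 MHz.
55.5 MHz mod fs = 12.5 MHz.
12.5 MHz ≤ fs/2 = 21.5 MHz, appears at 12.5 MHz.
187.5 MHz mod fs = 15.5 MHz.
15.5 MHz ≤ fs/2 = 21.5 MHz, appears at 15.5 MHz.
Distinct values: {12 MHz, 12.5 MHz, 15.5 MHz}.

12 MHz, 12.5 MHz, 15.5 MHz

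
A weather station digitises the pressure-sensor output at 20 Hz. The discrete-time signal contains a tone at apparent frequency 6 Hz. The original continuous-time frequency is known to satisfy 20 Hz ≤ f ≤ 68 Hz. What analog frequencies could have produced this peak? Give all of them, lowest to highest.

26 Hz, 34 Hz, 46 Hz, 54 Hz, 66 Hz

Frequencies that alias to 6 Hz are k·fs ± 6 Hz for integer k ≥ 0.
k=0: 6 Hz.
k=1: 14 Hz, 26 Hz.
k=2: 34 Hz, 46 Hz.
k=3: 54 Hz, 66 Hz.
k=4: 74 Hz, 86 Hz.
Within [20 Hz, 68 Hz]: 26 Hz, 34 Hz, 46 Hz, 54 Hz, 66 Hz.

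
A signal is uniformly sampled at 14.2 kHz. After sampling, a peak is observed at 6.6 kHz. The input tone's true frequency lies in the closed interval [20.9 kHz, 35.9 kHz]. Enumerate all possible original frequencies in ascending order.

21.8 kHz, 35 kHz

Frequencies that alias to 6.6 kHz are k·fs ± 6.6 kHz for integer k ≥ 0.
k=0: 6.6 kHz.
k=1: 7.6 kHz, 20.8 kHz.
k=2: 21.8 kHz, 35 kHz.
k=3: 36 kHz, 49.2 kHz.
Within [20.9 kHz, 35.9 kHz]: 21.8 kHz, 35 kHz.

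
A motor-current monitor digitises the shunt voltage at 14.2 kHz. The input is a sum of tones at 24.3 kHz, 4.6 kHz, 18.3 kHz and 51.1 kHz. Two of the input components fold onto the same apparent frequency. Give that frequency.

4.1 kHz

fs/2 = 7.1 kHz.
24.3 kHz mod fs = 10.1 kHz.
10.1 kHz > fs/2 = 7.1 kHz, folds to fs − 10.1 kHz = 4.1 kHz.
4.6 kHz ≤ fs/2 = 7.1 kHz, passes unchanged.
18.3 kHz mod fs = 4.1 kHz.
4.1 kHz ≤ fs/2 = 7.1 kHz, appears at 4.1 kHz.
51.1 kHz mod fs = 8.5 kHz.
8.5 kHz > fs/2 = 7.1 kHz, folds to fs − 8.5 kHz = 5.7 kHz.
18.3 kHz and 24.3 kHz both map to 4.1 kHz.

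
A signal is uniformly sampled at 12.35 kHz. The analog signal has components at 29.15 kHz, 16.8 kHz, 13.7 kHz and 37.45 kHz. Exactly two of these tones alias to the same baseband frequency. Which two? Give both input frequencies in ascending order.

fs/2 = 6.175 kHz.
29.15 kHz mod fs = 4.45 kHz.
4.45 kHz ≤ fs/2 = 6.175 kHz, appears at 4.45 kHz.
16.8 kHz mod fs = 4.45 kHz.
4.45 kHz ≤ fs/2 = 6.175 kHz, appears at 4.45 kHz.
13.7 kHz mod fs = 1.35 kHz.
1.35 kHz ≤ fs/2 = 6.175 kHz, appears at 1.35 kHz.
37.45 kHz mod fs = 0.4 kHz.
0.4 kHz ≤ fs/2 = 6.175 kHz, appears at 0.4 kHz.
16.8 kHz and 29.15 kHz both map to 4.45 kHz.

16.8 kHz, 29.15 kHz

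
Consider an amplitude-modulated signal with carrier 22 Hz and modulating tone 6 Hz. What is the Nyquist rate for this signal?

AM sidebands sit at fc ± fm = 16 Hz and 28 Hz.
Highest-frequency component: 28 Hz.
Nyquist rate = 2 × 28 Hz = 56 Hz.

56 Hz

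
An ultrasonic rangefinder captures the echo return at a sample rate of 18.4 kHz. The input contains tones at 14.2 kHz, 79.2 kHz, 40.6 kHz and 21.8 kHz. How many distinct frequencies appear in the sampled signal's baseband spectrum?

fs/2 = 9.2 kHz.
14.2 kHz > fs/2 = 9.2 kHz, folds to fs − 14.2 kHz = 4.2 kHz.
79.2 kHz mod fs = 5.6 kHz.
5.6 kHz ≤ fs/2 = 9.2 kHz, appears at 5.6 kHz.
40.6 kHz mod fs = 3.8 kHz.
3.8 kHz ≤ fs/2 = 9.2 kHz, appears at 3.8 kHz.
21.8 kHz mod fs = 3.4 kHz.
3.4 kHz ≤ fs/2 = 9.2 kHz, appears at 3.4 kHz.
Distinct values: {3.4 kHz, 3.8 kHz, 4.2 kHz, 5.6 kHz} → 4.

4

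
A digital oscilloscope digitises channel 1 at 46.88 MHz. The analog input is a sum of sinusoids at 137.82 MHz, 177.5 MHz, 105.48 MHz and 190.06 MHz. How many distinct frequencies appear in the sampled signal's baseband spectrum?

4

fs/2 = 23.44 MHz.
137.82 MHz mod fs = 44.06 MHz.
44.06 MHz > fs/2 = 23.44 MHz, folds to fs − 44.06 MHz = 2.82 MHz.
177.5 MHz mod fs = 36.86 MHz.
36.86 MHz > fs/2 = 23.44 MHz, folds to fs − 36.86 MHz = 10.02 MHz.
105.48 MHz mod fs = 11.72 MHz.
11.72 MHz ≤ fs/2 = 23.44 MHz, appears at 11.72 MHz.
190.06 MHz mod fs = 2.54 MHz.
2.54 MHz ≤ fs/2 = 23.44 MHz, appears at 2.54 MHz.
Distinct values: {2.54 MHz, 2.82 MHz, 10.02 MHz, 11.72 MHz} → 4.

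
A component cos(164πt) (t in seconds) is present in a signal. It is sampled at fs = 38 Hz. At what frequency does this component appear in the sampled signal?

ω = 164π rad/s → f = ω/(2π) = 82 Hz.
82 Hz mod fs = 6 Hz.
6 Hz ≤ fs/2 = 19 Hz, appears at 6 Hz.

6 Hz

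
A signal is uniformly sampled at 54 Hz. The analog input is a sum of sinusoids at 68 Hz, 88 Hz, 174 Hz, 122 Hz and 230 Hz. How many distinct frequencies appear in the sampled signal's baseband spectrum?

3

fs/2 = 27 Hz.
68 Hz mod fs = 14 Hz.
14 Hz ≤ fs/2 = 27 Hz, appears at 14 Hz.
88 Hz mod fs = 34 Hz.
34 Hz > fs/2 = 27 Hz, folds to fs − 34 Hz = 20 Hz.
174 Hz mod fs = 12 Hz.
12 Hz ≤ fs/2 = 27 Hz, appears at 12 Hz.
122 Hz mod fs = 14 Hz.
14 Hz ≤ fs/2 = 27 Hz, appears at 14 Hz.
230 Hz mod fs = 14 Hz.
14 Hz ≤ fs/2 = 27 Hz, appears at 14 Hz.
Distinct values: {12 Hz, 14 Hz, 20 Hz} → 3.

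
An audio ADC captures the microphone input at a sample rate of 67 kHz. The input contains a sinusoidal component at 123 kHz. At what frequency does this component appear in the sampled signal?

123 kHz mod fs = 56 kHz.
56 kHz > fs/2 = 33.5 kHz, folds to fs − 56 kHz = 11 kHz.

11 kHz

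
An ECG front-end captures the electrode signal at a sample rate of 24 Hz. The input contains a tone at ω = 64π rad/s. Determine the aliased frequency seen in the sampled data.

ω = 64π rad/s → f = ω/(2π) = 32 Hz.
32 Hz mod fs = 8 Hz.
8 Hz ≤ fs/2 = 12 Hz, appears at 8 Hz.

8 Hz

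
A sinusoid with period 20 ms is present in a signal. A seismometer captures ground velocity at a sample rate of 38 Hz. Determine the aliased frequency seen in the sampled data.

T = 20 ms → f = 1/T = 50 Hz.
50 Hz mod fs = 12 Hz.
12 Hz ≤ fs/2 = 19 Hz, appears at 12 Hz.

12 Hz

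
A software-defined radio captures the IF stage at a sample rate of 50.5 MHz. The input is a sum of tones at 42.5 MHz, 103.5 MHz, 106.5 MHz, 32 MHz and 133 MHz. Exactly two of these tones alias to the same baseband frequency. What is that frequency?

fs/2 = 25.25 MHz.
42.5 MHz > fs/2 = 25.25 MHz, folds to fs − 42.5 MHz = 8 MHz.
103.5 MHz mod fs = 2.5 MHz.
2.5 MHz ≤ fs/2 = 25.25 MHz, appears at 2.5 MHz.
106.5 MHz mod fs = 5.5 MHz.
5.5 MHz ≤ fs/2 = 25.25 MHz, appears at 5.5 MHz.
32 MHz > fs/2 = 25.25 MHz, folds to fs − 32 MHz = 18.5 MHz.
133 MHz mod fs = 32 MHz.
32 MHz > fs/2 = 25.25 MHz, folds to fs − 32 MHz = 18.5 MHz.
32 MHz and 133 MHz both map to 18.5 MHz.

18.5 MHz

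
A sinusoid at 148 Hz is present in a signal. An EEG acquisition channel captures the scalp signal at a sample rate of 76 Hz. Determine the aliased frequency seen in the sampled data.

148 Hz mod fs = 72 Hz.
72 Hz > fs/2 = 38 Hz, folds to fs − 72 Hz = 4 Hz.

4 Hz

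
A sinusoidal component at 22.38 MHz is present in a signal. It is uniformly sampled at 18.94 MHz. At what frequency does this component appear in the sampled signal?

22.38 MHz mod fs = 3.44 MHz.
3.44 MHz ≤ fs/2 = 9.47 MHz, appears at 3.44 MHz.

3.44 MHz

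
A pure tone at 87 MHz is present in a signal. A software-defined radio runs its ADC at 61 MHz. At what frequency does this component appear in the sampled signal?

87 MHz mod fs = 26 MHz.
26 MHz ≤ fs/2 = 30.5 MHz, appears at 26 MHz.

26 MHz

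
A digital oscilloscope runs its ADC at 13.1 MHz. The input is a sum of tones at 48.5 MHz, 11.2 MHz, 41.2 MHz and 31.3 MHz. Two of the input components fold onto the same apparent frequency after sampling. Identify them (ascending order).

11.2 MHz, 41.2 MHz

fs/2 = 6.55 MHz.
48.5 MHz mod fs = 9.2 MHz.
9.2 MHz > fs/2 = 6.55 MHz, folds to fs − 9.2 MHz = 3.9 MHz.
11.2 MHz > fs/2 = 6.55 MHz, folds to fs − 11.2 MHz = 1.9 MHz.
41.2 MHz mod fs = 1.9 MHz.
1.9 MHz ≤ fs/2 = 6.55 MHz, appears at 1.9 MHz.
31.3 MHz mod fs = 5.1 MHz.
5.1 MHz ≤ fs/2 = 6.55 MHz, appears at 5.1 MHz.
11.2 MHz and 41.2 MHz both map to 1.9 MHz.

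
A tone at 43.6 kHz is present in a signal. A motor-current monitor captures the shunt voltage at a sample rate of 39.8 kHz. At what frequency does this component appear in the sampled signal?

3.8 kHz

43.6 kHz mod fs = 3.8 kHz.
3.8 kHz ≤ fs/2 = 19.9 kHz, appears at 3.8 kHz.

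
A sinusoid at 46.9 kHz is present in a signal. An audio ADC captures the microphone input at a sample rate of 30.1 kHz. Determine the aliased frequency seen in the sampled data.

46.9 kHz mod fs = 16.8 kHz.
16.8 kHz > fs/2 = 15.05 kHz, folds to fs − 16.8 kHz = 13.3 kHz.

13.3 kHz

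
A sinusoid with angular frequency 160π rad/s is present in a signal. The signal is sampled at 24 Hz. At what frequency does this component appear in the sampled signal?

8 Hz

ω = 160π rad/s → f = ω/(2π) = 80 Hz.
80 Hz mod fs = 8 Hz.
8 Hz ≤ fs/2 = 12 Hz, appears at 8 Hz.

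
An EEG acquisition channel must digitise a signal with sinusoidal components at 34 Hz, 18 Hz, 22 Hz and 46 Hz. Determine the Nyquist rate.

92 Hz

Highest-frequency component: 46 Hz.
Nyquist rate = 2 × 46 Hz = 92 Hz.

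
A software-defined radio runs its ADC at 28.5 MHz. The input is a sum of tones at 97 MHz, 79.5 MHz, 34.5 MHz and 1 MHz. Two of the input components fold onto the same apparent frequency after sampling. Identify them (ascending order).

fs/2 = 14.25 MHz.
97 MHz mod fs = 11.5 MHz.
11.5 MHz ≤ fs/2 = 14.25 MHz, appears at 11.5 MHz.
79.5 MHz mod fs = 22.5 MHz.
22.5 MHz > fs/2 = 14.25 MHz, folds to fs − 22.5 MHz = 6 MHz.
34.5 MHz mod fs = 6 MHz.
6 MHz ≤ fs/2 = 14.25 MHz, appears at 6 MHz.
1 MHz ≤ fs/2 = 14.25 MHz, passes unchanged.
34.5 MHz and 79.5 MHz both map to 6 MHz.

34.5 MHz, 79.5 MHz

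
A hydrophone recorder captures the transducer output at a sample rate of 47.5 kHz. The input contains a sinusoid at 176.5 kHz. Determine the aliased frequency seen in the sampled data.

176.5 kHz mod fs = 34 kHz.
34 kHz > fs/2 = 23.75 kHz, folds to fs − 34 kHz = 13.5 kHz.

13.5 kHz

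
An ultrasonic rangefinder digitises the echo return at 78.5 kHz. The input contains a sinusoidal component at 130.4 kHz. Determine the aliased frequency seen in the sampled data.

130.4 kHz mod fs = 51.9 kHz.
51.9 kHz > fs/2 = 39.25 kHz, folds to fs − 51.9 kHz = 26.6 kHz.

26.6 kHz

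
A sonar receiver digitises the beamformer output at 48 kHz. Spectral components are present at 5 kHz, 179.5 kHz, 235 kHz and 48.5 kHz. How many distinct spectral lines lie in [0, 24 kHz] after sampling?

fs/2 = 24 kHz.
5 kHz ≤ fs/2 = 24 kHz, passes unchanged.
179.5 kHz mod fs = 35.5 kHz.
35.5 kHz > fs/2 = 24 kHz, folds to fs − 35.5 kHz = 12.5 kHz.
235 kHz mod fs = 43 kHz.
43 kHz > fs/2 = 24 kHz, folds to fs − 43 kHz = 5 kHz.
48.5 kHz mod fs = 0.5 kHz.
0.5 kHz ≤ fs/2 = 24 kHz, appears at 0.5 kHz.
Distinct values: {0.5 kHz, 5 kHz, 12.5 kHz} → 3.

3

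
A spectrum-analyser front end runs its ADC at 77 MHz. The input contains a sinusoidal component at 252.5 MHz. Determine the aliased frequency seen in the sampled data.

21.5 MHz

252.5 MHz mod fs = 21.5 MHz.
21.5 MHz ≤ fs/2 = 38.5 MHz, appears at 21.5 MHz.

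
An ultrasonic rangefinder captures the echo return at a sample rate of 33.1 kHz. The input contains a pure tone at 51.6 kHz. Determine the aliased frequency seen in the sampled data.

14.6 kHz

51.6 kHz mod fs = 18.5 kHz.
18.5 kHz > fs/2 = 16.55 kHz, folds to fs − 18.5 kHz = 14.6 kHz.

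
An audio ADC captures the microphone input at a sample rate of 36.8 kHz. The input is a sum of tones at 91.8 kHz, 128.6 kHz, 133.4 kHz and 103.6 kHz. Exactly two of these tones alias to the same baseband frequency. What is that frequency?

fs/2 = 18.4 kHz.
91.8 kHz mod fs = 18.2 kHz.
18.2 kHz ≤ fs/2 = 18.4 kHz, appears at 18.2 kHz.
128.6 kHz mod fs = 18.2 kHz.
18.2 kHz ≤ fs/2 = 18.4 kHz, appears at 18.2 kHz.
133.4 kHz mod fs = 23 kHz.
23 kHz > fs/2 = 18.4 kHz, folds to fs − 23 kHz = 13.8 kHz.
103.6 kHz mod fs = 30 kHz.
30 kHz > fs/2 = 18.4 kHz, folds to fs − 30 kHz = 6.8 kHz.
91.8 kHz and 128.6 kHz both map to 18.2 kHz.

18.2 kHz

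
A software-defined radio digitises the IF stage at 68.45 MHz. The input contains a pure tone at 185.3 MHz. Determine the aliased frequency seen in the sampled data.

185.3 MHz mod fs = 48.4 MHz.
48.4 MHz > fs/2 = 34.225 MHz, folds to fs − 48.4 MHz = 20.05 MHz.

20.05 MHz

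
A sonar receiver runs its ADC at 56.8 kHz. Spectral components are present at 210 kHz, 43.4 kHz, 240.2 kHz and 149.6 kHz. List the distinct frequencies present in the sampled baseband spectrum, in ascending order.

fs/2 = 28.4 kHz.
210 kHz mod fs = 39.6 kHz.
39.6 kHz > fs/2 = 28.4 kHz, folds to fs − 39.6 kHz = 17.2 kHz.
43.4 kHz > fs/2 = 28.4 kHz, folds to fs − 43.4 kHz = 13.4 kHz.
240.2 kHz mod fs = 13 kHz.
13 kHz ≤ fs/2 = 28.4 kHz, appears at 13 kHz.
149.6 kHz mod fs = 36 kHz.
36 kHz > fs/2 = 28.4 kHz, folds to fs − 36 kHz = 20.8 kHz.
Distinct values: {13 kHz, 13.4 kHz, 17.2 kHz, 20.8 kHz}.

13 kHz, 13.4 kHz, 17.2 kHz, 20.8 kHz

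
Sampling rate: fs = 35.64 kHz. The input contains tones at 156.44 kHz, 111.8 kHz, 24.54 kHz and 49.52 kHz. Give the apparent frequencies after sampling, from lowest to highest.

4.88 kHz, 11.1 kHz, 13.88 kHz

fs/2 = 17.82 kHz.
156.44 kHz mod fs = 13.88 kHz.
13.88 kHz ≤ fs/2 = 17.82 kHz, appears at 13.88 kHz.
111.8 kHz mod fs = 4.88 kHz.
4.88 kHz ≤ fs/2 = 17.82 kHz, appears at 4.88 kHz.
24.54 kHz > fs/2 = 17.82 kHz, folds to fs − 24.54 kHz = 11.1 kHz.
49.52 kHz mod fs = 13.88 kHz.
13.88 kHz ≤ fs/2 = 17.82 kHz, appears at 13.88 kHz.
Distinct values: {4.88 kHz, 11.1 kHz, 13.88 kHz}.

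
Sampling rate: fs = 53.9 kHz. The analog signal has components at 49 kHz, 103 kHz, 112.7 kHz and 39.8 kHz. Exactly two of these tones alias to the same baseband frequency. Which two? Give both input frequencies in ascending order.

49 kHz, 112.7 kHz

fs/2 = 26.95 kHz.
49 kHz > fs/2 = 26.95 kHz, folds to fs − 49 kHz = 4.9 kHz.
103 kHz mod fs = 49.1 kHz.
49.1 kHz > fs/2 = 26.95 kHz, folds to fs − 49.1 kHz = 4.8 kHz.
112.7 kHz mod fs = 4.9 kHz.
4.9 kHz ≤ fs/2 = 26.95 kHz, appears at 4.9 kHz.
39.8 kHz > fs/2 = 26.95 kHz, folds to fs − 39.8 kHz = 14.1 kHz.
49 kHz and 112.7 kHz both map to 4.9 kHz.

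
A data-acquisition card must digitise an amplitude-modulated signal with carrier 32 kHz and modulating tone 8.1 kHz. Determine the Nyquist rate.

AM sidebands sit at fc ± fm = 23.9 kHz and 40.1 kHz.
Highest-frequency component: 40.1 kHz.
Nyquist rate = 2 × 40.1 kHz = 80.2 kHz.

80.2 kHz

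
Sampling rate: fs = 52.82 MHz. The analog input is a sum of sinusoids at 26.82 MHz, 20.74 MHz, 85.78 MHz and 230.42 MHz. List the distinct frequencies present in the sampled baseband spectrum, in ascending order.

19.14 MHz, 19.86 MHz, 20.74 MHz, 26 MHz

fs/2 = 26.41 MHz.
26.82 MHz > fs/2 = 26.41 MHz, folds to fs − 26.82 MHz = 26 MHz.
20.74 MHz ≤ fs/2 = 26.41 MHz, passes unchanged.
85.78 MHz mod fs = 32.96 MHz.
32.96 MHz > fs/2 = 26.41 MHz, folds to fs − 32.96 MHz = 19.86 MHz.
230.42 MHz mod fs = 19.14 MHz.
19.14 MHz ≤ fs/2 = 26.41 MHz, appears at 19.14 MHz.
Distinct values: {19.14 MHz, 19.86 MHz, 20.74 MHz, 26 MHz}.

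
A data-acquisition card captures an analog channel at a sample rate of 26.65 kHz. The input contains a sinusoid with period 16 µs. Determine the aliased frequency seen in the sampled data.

9.2 kHz

T = 16 µs → f = 1/T = 62.5 kHz.
62.5 kHz mod fs = 9.2 kHz.
9.2 kHz ≤ fs/2 = 13.325 kHz, appears at 9.2 kHz.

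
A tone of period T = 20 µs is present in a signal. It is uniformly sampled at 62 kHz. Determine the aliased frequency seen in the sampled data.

T = 20 µs → f = 1/T = 50 kHz.
50 kHz > fs/2 = 31 kHz, folds to fs − 50 kHz = 12 kHz.

12 kHz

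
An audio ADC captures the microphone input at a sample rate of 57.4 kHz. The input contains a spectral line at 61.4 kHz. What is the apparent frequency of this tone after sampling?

61.4 kHz mod fs = 4 kHz.
4 kHz ≤ fs/2 = 28.7 kHz, appears at 4 kHz.

4 kHz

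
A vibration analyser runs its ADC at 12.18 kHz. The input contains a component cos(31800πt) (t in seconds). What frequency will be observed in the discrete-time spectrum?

3.72 kHz

ω = 31800π rad/s → f = ω/(2π) = 15900 Hz = 15.9 kHz.
15.9 kHz mod fs = 3.72 kHz.
3.72 kHz ≤ fs/2 = 6.09 kHz, appears at 3.72 kHz.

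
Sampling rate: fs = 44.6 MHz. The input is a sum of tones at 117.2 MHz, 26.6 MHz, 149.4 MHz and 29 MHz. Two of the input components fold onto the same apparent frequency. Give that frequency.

15.6 MHz

fs/2 = 22.3 MHz.
117.2 MHz mod fs = 28 MHz.
28 MHz > fs/2 = 22.3 MHz, folds to fs − 28 MHz = 16.6 MHz.
26.6 MHz > fs/2 = 22.3 MHz, folds to fs − 26.6 MHz = 18 MHz.
149.4 MHz mod fs = 15.6 MHz.
15.6 MHz ≤ fs/2 = 22.3 MHz, appears at 15.6 MHz.
29 MHz > fs/2 = 22.3 MHz, folds to fs − 29 MHz = 15.6 MHz.
29 MHz and 149.4 MHz both map to 15.6 MHz.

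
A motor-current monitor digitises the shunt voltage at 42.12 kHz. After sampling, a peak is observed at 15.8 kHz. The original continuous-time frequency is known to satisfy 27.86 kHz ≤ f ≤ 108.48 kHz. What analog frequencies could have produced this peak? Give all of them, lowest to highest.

57.92 kHz, 68.44 kHz, 100.04 kHz

Frequencies that alias to 15.8 kHz are k·fs ± 15.8 kHz for integer k ≥ 0.
k=0: 15.8 kHz.
k=1: 26.32 kHz, 57.92 kHz.
k=2: 68.44 kHz, 100.04 kHz.
k=3: 110.56 kHz, 142.16 kHz.
Within [27.86 kHz, 108.48 kHz]: 57.92 kHz, 68.44 kHz, 100.04 kHz.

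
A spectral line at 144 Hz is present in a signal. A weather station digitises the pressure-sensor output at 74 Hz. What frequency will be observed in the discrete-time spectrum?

144 Hz mod fs = 70 Hz.
70 Hz > fs/2 = 37 Hz, folds to fs − 70 Hz = 4 Hz.

4 Hz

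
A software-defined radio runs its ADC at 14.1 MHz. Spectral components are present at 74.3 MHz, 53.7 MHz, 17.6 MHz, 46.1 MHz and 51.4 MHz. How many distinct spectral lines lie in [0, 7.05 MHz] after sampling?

fs/2 = 7.05 MHz.
74.3 MHz mod fs = 3.8 MHz.
3.8 MHz ≤ fs/2 = 7.05 MHz, appears at 3.8 MHz.
53.7 MHz mod fs = 11.4 MHz.
11.4 MHz > fs/2 = 7.05 MHz, folds to fs − 11.4 MHz = 2.7 MHz.
17.6 MHz mod fs = 3.5 MHz.
3.5 MHz ≤ fs/2 = 7.05 MHz, appears at 3.5 MHz.
46.1 MHz mod fs = 3.8 MHz.
3.8 MHz ≤ fs/2 = 7.05 MHz, appears at 3.8 MHz.
51.4 MHz mod fs = 9.1 MHz.
9.1 MHz > fs/2 = 7.05 MHz, folds to fs − 9.1 MHz = 5 MHz.
Distinct values: {2.7 MHz, 3.5 MHz, 3.8 MHz, 5 MHz} → 4.

4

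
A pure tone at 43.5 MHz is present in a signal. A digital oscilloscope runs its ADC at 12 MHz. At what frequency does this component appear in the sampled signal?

4.5 MHz

43.5 MHz mod fs = 7.5 MHz.
7.5 MHz > fs/2 = 6 MHz, folds to fs − 7.5 MHz = 4.5 MHz.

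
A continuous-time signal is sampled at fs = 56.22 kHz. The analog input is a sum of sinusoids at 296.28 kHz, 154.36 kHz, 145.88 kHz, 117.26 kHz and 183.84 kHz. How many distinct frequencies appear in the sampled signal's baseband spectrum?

fs/2 = 28.11 kHz.
296.28 kHz mod fs = 15.18 kHz.
15.18 kHz ≤ fs/2 = 28.11 kHz, appears at 15.18 kHz.
154.36 kHz mod fs = 41.92 kHz.
41.92 kHz > fs/2 = 28.11 kHz, folds to fs − 41.92 kHz = 14.3 kHz.
145.88 kHz mod fs = 33.44 kHz.
33.44 kHz > fs/2 = 28.11 kHz, folds to fs − 33.44 kHz = 22.78 kHz.
117.26 kHz mod fs = 4.82 kHz.
4.82 kHz ≤ fs/2 = 28.11 kHz, appears at 4.82 kHz.
183.84 kHz mod fs = 15.18 kHz.
15.18 kHz ≤ fs/2 = 28.11 kHz, appears at 15.18 kHz.
Distinct values: {4.82 kHz, 14.3 kHz, 15.18 kHz, 22.78 kHz} → 4.

4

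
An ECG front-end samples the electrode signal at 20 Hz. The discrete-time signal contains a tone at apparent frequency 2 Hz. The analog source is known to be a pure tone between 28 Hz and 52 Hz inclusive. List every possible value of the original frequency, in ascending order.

38 Hz, 42 Hz

Frequencies that alias to 2 Hz are k·fs ± 2 Hz for integer k ≥ 0.
k=0: 2 Hz.
k=1: 18 Hz, 22 Hz.
k=2: 38 Hz, 42 Hz.
k=3: 58 Hz, 62 Hz.
Within [28 Hz, 52 Hz]: 38 Hz, 42 Hz.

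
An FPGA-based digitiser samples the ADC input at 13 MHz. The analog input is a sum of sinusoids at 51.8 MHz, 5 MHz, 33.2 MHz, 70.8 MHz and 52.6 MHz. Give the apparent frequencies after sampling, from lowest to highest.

0.2 MHz, 0.6 MHz, 5 MHz, 5.8 MHz

fs/2 = 6.5 MHz.
51.8 MHz mod fs = 12.8 MHz.
12.8 MHz > fs/2 = 6.5 MHz, folds to fs − 12.8 MHz = 0.2 MHz.
5 MHz ≤ fs/2 = 6.5 MHz, passes unchanged.
33.2 MHz mod fs = 7.2 MHz.
7.2 MHz > fs/2 = 6.5 MHz, folds to fs − 7.2 MHz = 5.8 MHz.
70.8 MHz mod fs = 5.8 MHz.
5.8 MHz ≤ fs/2 = 6.5 MHz, appears at 5.8 MHz.
52.6 MHz mod fs = 0.6 MHz.
0.6 MHz ≤ fs/2 = 6.5 MHz, appears at 0.6 MHz.
Distinct values: {0.2 MHz, 0.6 MHz, 5 MHz, 5.8 MHz}.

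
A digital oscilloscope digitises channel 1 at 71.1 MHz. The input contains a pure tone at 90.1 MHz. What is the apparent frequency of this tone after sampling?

19 MHz

90.1 MHz mod fs = 19 MHz.
19 MHz ≤ fs/2 = 35.55 MHz, appears at 19 MHz.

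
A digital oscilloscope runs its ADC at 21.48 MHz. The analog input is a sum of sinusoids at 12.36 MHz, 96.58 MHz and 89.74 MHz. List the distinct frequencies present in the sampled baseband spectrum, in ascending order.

fs/2 = 10.74 MHz.
12.36 MHz > fs/2 = 10.74 MHz, folds to fs − 12.36 MHz = 9.12 MHz.
96.58 MHz mod fs = 10.66 MHz.
10.66 MHz ≤ fs/2 = 10.74 MHz, appears at 10.66 MHz.
89.74 MHz mod fs = 3.82 MHz.
3.82 MHz ≤ fs/2 = 10.74 MHz, appears at 3.82 MHz.
Distinct values: {3.82 MHz, 9.12 MHz, 10.66 MHz}.

3.82 MHz, 9.12 MHz, 10.66 MHz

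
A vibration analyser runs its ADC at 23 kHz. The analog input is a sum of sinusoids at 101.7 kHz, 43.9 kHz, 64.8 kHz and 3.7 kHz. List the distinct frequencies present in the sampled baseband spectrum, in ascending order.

2.1 kHz, 3.7 kHz, 4.2 kHz, 9.7 kHz

fs/2 = 11.5 kHz.
101.7 kHz mod fs = 9.7 kHz.
9.7 kHz ≤ fs/2 = 11.5 kHz, appears at 9.7 kHz.
43.9 kHz mod fs = 20.9 kHz.
20.9 kHz > fs/2 = 11.5 kHz, folds to fs − 20.9 kHz = 2.1 kHz.
64.8 kHz mod fs = 18.8 kHz.
18.8 kHz > fs/2 = 11.5 kHz, folds to fs − 18.8 kHz = 4.2 kHz.
3.7 kHz ≤ fs/2 = 11.5 kHz, passes unchanged.
Distinct values: {2.1 kHz, 3.7 kHz, 4.2 kHz, 9.7 kHz}.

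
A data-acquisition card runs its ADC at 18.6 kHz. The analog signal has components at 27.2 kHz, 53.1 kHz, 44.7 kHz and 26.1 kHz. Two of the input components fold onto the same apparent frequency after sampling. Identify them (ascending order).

fs/2 = 9.3 kHz.
27.2 kHz mod fs = 8.6 kHz.
8.6 kHz ≤ fs/2 = 9.3 kHz, appears at 8.6 kHz.
53.1 kHz mod fs = 15.9 kHz.
15.9 kHz > fs/2 = 9.3 kHz, folds to fs − 15.9 kHz = 2.7 kHz.
44.7 kHz mod fs = 7.5 kHz.
7.5 kHz ≤ fs/2 = 9.3 kHz, appears at 7.5 kHz.
26.1 kHz mod fs = 7.5 kHz.
7.5 kHz ≤ fs/2 = 9.3 kHz, appears at 7.5 kHz.
26.1 kHz and 44.7 kHz both map to 7.5 kHz.

26.1 kHz, 44.7 kHz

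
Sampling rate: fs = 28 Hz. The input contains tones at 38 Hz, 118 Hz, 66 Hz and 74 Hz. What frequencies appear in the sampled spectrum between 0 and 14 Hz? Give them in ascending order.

6 Hz, 10 Hz

fs/2 = 14 Hz.
38 Hz mod fs = 10 Hz.
10 Hz ≤ fs/2 = 14 Hz, appears at 10 Hz.
118 Hz mod fs = 6 Hz.
6 Hz ≤ fs/2 = 14 Hz, appears at 6 Hz.
66 Hz mod fs = 10 Hz.
10 Hz ≤ fs/2 = 14 Hz, appears at 10 Hz.
74 Hz mod fs = 18 Hz.
18 Hz > fs/2 = 14 Hz, folds to fs − 18 Hz = 10 Hz.
Distinct values: {6 Hz, 10 Hz}.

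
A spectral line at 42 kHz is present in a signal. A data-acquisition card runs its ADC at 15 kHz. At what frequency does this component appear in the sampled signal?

42 kHz mod fs = 12 kHz.
12 kHz > fs/2 = 7.5 kHz, folds to fs − 12 kHz = 3 kHz.

3 kHz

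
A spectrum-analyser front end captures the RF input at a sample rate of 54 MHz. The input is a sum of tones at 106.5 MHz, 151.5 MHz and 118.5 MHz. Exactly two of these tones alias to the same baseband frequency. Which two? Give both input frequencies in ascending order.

fs/2 = 27 MHz.
106.5 MHz mod fs = 52.5 MHz.
52.5 MHz > fs/2 = 27 MHz, folds to fs − 52.5 MHz = 1.5 MHz.
151.5 MHz mod fs = 43.5 MHz.
43.5 MHz > fs/2 = 27 MHz, folds to fs − 43.5 MHz = 10.5 MHz.
118.5 MHz mod fs = 10.5 MHz.
10.5 MHz ≤ fs/2 = 27 MHz, appears at 10.5 MHz.
118.5 MHz and 151.5 MHz both map to 10.5 MHz.

118.5 MHz, 151.5 MHz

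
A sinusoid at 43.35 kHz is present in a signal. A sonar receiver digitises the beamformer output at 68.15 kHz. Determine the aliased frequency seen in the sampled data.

43.35 kHz > fs/2 = 34.075 kHz, folds to fs − 43.35 kHz = 24.8 kHz.

24.8 kHz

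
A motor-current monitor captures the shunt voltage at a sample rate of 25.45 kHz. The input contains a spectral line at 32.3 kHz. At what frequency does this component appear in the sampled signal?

32.3 kHz mod fs = 6.85 kHz.
6.85 kHz ≤ fs/2 = 12.725 kHz, appears at 6.85 kHz.

6.85 kHz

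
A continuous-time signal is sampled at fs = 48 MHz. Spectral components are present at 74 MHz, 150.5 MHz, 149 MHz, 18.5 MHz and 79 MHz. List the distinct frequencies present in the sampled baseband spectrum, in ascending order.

5 MHz, 6.5 MHz, 17 MHz, 18.5 MHz, 22 MHz

fs/2 = 24 MHz.
74 MHz mod fs = 26 MHz.
26 MHz > fs/2 = 24 MHz, folds to fs − 26 MHz = 22 MHz.
150.5 MHz mod fs = 6.5 MHz.
6.5 MHz ≤ fs/2 = 24 MHz, appears at 6.5 MHz.
149 MHz mod fs = 5 MHz.
5 MHz ≤ fs/2 = 24 MHz, appears at 5 MHz.
18.5 MHz ≤ fs/2 = 24 MHz, passes unchanged.
79 MHz mod fs = 31 MHz.
31 MHz > fs/2 = 24 MHz, folds to fs − 31 MHz = 17 MHz.
Distinct values: {5 MHz, 6.5 MHz, 17 MHz, 18.5 MHz, 22 MHz}.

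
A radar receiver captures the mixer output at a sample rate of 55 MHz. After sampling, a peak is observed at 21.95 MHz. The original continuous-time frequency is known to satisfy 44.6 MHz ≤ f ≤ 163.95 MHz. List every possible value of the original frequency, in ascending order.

76.95 MHz, 88.05 MHz, 131.95 MHz, 143.05 MHz

Frequencies that alias to 21.95 MHz are k·fs ± 21.95 MHz for integer k ≥ 0.
k=0: 21.95 MHz.
k=1: 33.05 MHz, 76.95 MHz.
k=2: 88.05 MHz, 131.95 MHz.
k=3: 143.05 MHz, 186.95 MHz.
k=4: 198.05 MHz, 241.95 MHz.
Within [44.6 MHz, 163.95 MHz]: 76.95 MHz, 88.05 MHz, 131.95 MHz, 143.05 MHz.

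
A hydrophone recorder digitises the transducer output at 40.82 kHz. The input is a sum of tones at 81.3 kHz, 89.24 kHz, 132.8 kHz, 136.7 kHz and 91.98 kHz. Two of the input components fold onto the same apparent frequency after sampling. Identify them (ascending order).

fs/2 = 20.41 kHz.
81.3 kHz mod fs = 40.48 kHz.
40.48 kHz > fs/2 = 20.41 kHz, folds to fs − 40.48 kHz = 0.34 kHz.
89.24 kHz mod fs = 7.6 kHz.
7.6 kHz ≤ fs/2 = 20.41 kHz, appears at 7.6 kHz.
132.8 kHz mod fs = 10.34 kHz.
10.34 kHz ≤ fs/2 = 20.41 kHz, appears at 10.34 kHz.
136.7 kHz mod fs = 14.24 kHz.
14.24 kHz ≤ fs/2 = 20.41 kHz, appears at 14.24 kHz.
91.98 kHz mod fs = 10.34 kHz.
10.34 kHz ≤ fs/2 = 20.41 kHz, appears at 10.34 kHz.
91.98 kHz and 132.8 kHz both map to 10.34 kHz.

91.98 kHz, 132.8 kHz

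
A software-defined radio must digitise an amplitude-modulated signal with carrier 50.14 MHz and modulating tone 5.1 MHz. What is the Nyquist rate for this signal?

AM sidebands sit at fc ± fm = 45.04 MHz and 55.24 MHz.
Highest-frequency component: 55.24 MHz.
Nyquist rate = 2 × 55.24 MHz = 110.48 MHz.

110.48 MHz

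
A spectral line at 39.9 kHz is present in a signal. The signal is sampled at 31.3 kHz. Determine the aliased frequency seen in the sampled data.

8.6 kHz

39.9 kHz mod fs = 8.6 kHz.
8.6 kHz ≤ fs/2 = 15.65 kHz, appears at 8.6 kHz.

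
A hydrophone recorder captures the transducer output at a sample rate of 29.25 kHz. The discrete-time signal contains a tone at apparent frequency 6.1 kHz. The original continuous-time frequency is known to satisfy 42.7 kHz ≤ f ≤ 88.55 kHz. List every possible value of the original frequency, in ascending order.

52.4 kHz, 64.6 kHz, 81.65 kHz

Frequencies that alias to 6.1 kHz are k·fs ± 6.1 kHz for integer k ≥ 0.
k=0: 6.1 kHz.
k=1: 23.15 kHz, 35.35 kHz.
k=2: 52.4 kHz, 64.6 kHz.
k=3: 81.65 kHz, 93.85 kHz.
k=4: 110.9 kHz, 123.1 kHz.
Within [42.7 kHz, 88.55 kHz]: 52.4 kHz, 64.6 kHz, 81.65 kHz.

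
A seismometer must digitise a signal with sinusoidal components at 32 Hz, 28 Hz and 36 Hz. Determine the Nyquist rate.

72 Hz

Highest-frequency component: 36 Hz.
Nyquist rate = 2 × 36 Hz = 72 Hz.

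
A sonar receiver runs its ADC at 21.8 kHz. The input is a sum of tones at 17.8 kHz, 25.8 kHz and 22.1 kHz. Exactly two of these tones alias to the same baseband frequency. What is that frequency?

fs/2 = 10.9 kHz.
17.8 kHz > fs/2 = 10.9 kHz, folds to fs − 17.8 kHz = 4 kHz.
25.8 kHz mod fs = 4 kHz.
4 kHz ≤ fs/2 = 10.9 kHz, appears at 4 kHz.
22.1 kHz mod fs = 0.3 kHz.
0.3 kHz ≤ fs/2 = 10.9 kHz, appears at 0.3 kHz.
17.8 kHz and 25.8 kHz both map to 4 kHz.

4 kHz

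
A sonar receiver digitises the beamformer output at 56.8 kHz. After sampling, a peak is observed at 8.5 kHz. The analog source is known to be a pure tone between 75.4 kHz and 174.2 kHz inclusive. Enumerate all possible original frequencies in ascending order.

105.1 kHz, 122.1 kHz, 161.9 kHz

Frequencies that alias to 8.5 kHz are k·fs ± 8.5 kHz for integer k ≥ 0.
k=0: 8.5 kHz.
k=1: 48.3 kHz, 65.3 kHz.
k=2: 105.1 kHz, 122.1 kHz.
k=3: 161.9 kHz, 178.9 kHz.
k=4: 218.7 kHz, 235.7 kHz.
Within [75.4 kHz, 174.2 kHz]: 105.1 kHz, 122.1 kHz, 161.9 kHz.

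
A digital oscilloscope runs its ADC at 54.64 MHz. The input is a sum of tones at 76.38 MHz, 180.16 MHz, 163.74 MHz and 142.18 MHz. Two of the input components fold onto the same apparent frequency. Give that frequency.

fs/2 = 27.32 MHz.
76.38 MHz mod fs = 21.74 MHz.
21.74 MHz ≤ fs/2 = 27.32 MHz, appears at 21.74 MHz.
180.16 MHz mod fs = 16.24 MHz.
16.24 MHz ≤ fs/2 = 27.32 MHz, appears at 16.24 MHz.
163.74 MHz mod fs = 54.46 MHz.
54.46 MHz > fs/2 = 27.32 MHz, folds to fs − 54.46 MHz = 0.18 MHz.
142.18 MHz mod fs = 32.9 MHz.
32.9 MHz > fs/2 = 27.32 MHz, folds to fs − 32.9 MHz = 21.74 MHz.
76.38 MHz and 142.18 MHz both map to 21.74 MHz.

21.74 MHz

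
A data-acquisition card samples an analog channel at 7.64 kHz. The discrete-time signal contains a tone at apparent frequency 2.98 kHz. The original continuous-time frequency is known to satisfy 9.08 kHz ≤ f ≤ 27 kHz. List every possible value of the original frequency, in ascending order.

10.62 kHz, 12.3 kHz, 18.26 kHz, 19.94 kHz, 25.9 kHz

Frequencies that alias to 2.98 kHz are k·fs ± 2.98 kHz for integer k ≥ 0.
k=0: 2.98 kHz.
k=1: 4.66 kHz, 10.62 kHz.
k=2: 12.3 kHz, 18.26 kHz.
k=3: 19.94 kHz, 25.9 kHz.
k=4: 27.58 kHz, 33.54 kHz.
Within [9.08 kHz, 27 kHz]: 10.62 kHz, 12.3 kHz, 18.26 kHz, 19.94 kHz, 25.9 kHz.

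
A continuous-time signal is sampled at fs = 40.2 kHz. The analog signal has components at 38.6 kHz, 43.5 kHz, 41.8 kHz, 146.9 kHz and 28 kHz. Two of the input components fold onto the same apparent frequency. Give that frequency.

1.6 kHz

fs/2 = 20.1 kHz.
38.6 kHz > fs/2 = 20.1 kHz, folds to fs − 38.6 kHz = 1.6 kHz.
43.5 kHz mod fs = 3.3 kHz.
3.3 kHz ≤ fs/2 = 20.1 kHz, appears at 3.3 kHz.
41.8 kHz mod fs = 1.6 kHz.
1.6 kHz ≤ fs/2 = 20.1 kHz, appears at 1.6 kHz.
146.9 kHz mod fs = 26.3 kHz.
26.3 kHz > fs/2 = 20.1 kHz, folds to fs − 26.3 kHz = 13.9 kHz.
28 kHz > fs/2 = 20.1 kHz, folds to fs − 28 kHz = 12.2 kHz.
38.6 kHz and 41.8 kHz both map to 1.6 kHz.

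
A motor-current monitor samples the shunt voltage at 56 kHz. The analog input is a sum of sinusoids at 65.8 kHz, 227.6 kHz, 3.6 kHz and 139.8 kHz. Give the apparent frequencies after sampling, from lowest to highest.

fs/2 = 28 kHz.
65.8 kHz mod fs = 9.8 kHz.
9.8 kHz ≤ fs/2 = 28 kHz, appears at 9.8 kHz.
227.6 kHz mod fs = 3.6 kHz.
3.6 kHz ≤ fs/2 = 28 kHz, appears at 3.6 kHz.
3.6 kHz ≤ fs/2 = 28 kHz, passes unchanged.
139.8 kHz mod fs = 27.8 kHz.
27.8 kHz ≤ fs/2 = 28 kHz, appears at 27.8 kHz.
Distinct values: {3.6 kHz, 9.8 kHz, 27.8 kHz}.

3.6 kHz, 9.8 kHz, 27.8 kHz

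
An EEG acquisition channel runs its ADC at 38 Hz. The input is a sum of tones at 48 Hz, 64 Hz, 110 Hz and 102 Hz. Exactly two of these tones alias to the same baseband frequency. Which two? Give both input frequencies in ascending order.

fs/2 = 19 Hz.
48 Hz mod fs = 10 Hz.
10 Hz ≤ fs/2 = 19 Hz, appears at 10 Hz.
64 Hz mod fs = 26 Hz.
26 Hz > fs/2 = 19 Hz, folds to fs − 26 Hz = 12 Hz.
110 Hz mod fs = 34 Hz.
34 Hz > fs/2 = 19 Hz, folds to fs − 34 Hz = 4 Hz.
102 Hz mod fs = 26 Hz.
26 Hz > fs/2 = 19 Hz, folds to fs − 26 Hz = 12 Hz.
64 Hz and 102 Hz both map to 12 Hz.

64 Hz, 102 Hz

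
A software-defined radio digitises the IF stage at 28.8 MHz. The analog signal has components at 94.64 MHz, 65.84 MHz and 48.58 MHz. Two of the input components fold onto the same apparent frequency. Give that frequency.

8.24 MHz

fs/2 = 14.4 MHz.
94.64 MHz mod fs = 8.24 MHz.
8.24 MHz ≤ fs/2 = 14.4 MHz, appears at 8.24 MHz.
65.84 MHz mod fs = 8.24 MHz.
8.24 MHz ≤ fs/2 = 14.4 MHz, appears at 8.24 MHz.
48.58 MHz mod fs = 19.78 MHz.
19.78 MHz > fs/2 = 14.4 MHz, folds to fs − 19.78 MHz = 9.02 MHz.
65.84 MHz and 94.64 MHz both map to 8.24 MHz.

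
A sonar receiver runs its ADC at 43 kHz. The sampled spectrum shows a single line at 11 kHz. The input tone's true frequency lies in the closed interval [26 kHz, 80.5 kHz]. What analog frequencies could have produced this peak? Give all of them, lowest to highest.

32 kHz, 54 kHz, 75 kHz

Frequencies that alias to 11 kHz are k·fs ± 11 kHz for integer k ≥ 0.
k=0: 11 kHz.
k=1: 32 kHz, 54 kHz.
k=2: 75 kHz, 97 kHz.
k=3: 118 kHz, 140 kHz.
Within [26 kHz, 80.5 kHz]: 32 kHz, 54 kHz, 75 kHz.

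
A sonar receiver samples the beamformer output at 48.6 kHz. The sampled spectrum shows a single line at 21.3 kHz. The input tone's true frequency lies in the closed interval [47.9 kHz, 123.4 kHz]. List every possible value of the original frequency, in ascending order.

69.9 kHz, 75.9 kHz, 118.5 kHz

Frequencies that alias to 21.3 kHz are k·fs ± 21.3 kHz for integer k ≥ 0.
k=0: 21.3 kHz.
k=1: 27.3 kHz, 69.9 kHz.
k=2: 75.9 kHz, 118.5 kHz.
k=3: 124.5 kHz, 167.1 kHz.
Within [47.9 kHz, 123.4 kHz]: 69.9 kHz, 75.9 kHz, 118.5 kHz.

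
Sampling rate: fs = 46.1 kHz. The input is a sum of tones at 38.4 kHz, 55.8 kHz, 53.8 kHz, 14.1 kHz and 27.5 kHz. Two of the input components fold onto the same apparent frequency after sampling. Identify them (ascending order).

fs/2 = 23.05 kHz.
38.4 kHz > fs/2 = 23.05 kHz, folds to fs − 38.4 kHz = 7.7 kHz.
55.8 kHz mod fs = 9.7 kHz.
9.7 kHz ≤ fs/2 = 23.05 kHz, appears at 9.7 kHz.
53.8 kHz mod fs = 7.7 kHz.
7.7 kHz ≤ fs/2 = 23.05 kHz, appears at 7.7 kHz.
14.1 kHz ≤ fs/2 = 23.05 kHz, passes unchanged.
27.5 kHz > fs/2 = 23.05 kHz, folds to fs − 27.5 kHz = 18.6 kHz.
38.4 kHz and 53.8 kHz both map to 7.7 kHz.

38.4 kHz, 53.8 kHz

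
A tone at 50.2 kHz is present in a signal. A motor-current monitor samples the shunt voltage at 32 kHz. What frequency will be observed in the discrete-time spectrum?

13.8 kHz

50.2 kHz mod fs = 18.2 kHz.
18.2 kHz > fs/2 = 16 kHz, folds to fs − 18.2 kHz = 13.8 kHz.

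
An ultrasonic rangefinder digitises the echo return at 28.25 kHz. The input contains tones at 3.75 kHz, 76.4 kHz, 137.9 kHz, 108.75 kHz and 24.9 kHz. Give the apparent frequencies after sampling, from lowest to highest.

3.35 kHz, 3.75 kHz, 4.25 kHz, 8.35 kHz

fs/2 = 14.125 kHz.
3.75 kHz ≤ fs/2 = 14.125 kHz, passes unchanged.
76.4 kHz mod fs = 19.9 kHz.
19.9 kHz > fs/2 = 14.125 kHz, folds to fs − 19.9 kHz = 8.35 kHz.
137.9 kHz mod fs = 24.9 kHz.
24.9 kHz > fs/2 = 14.125 kHz, folds to fs − 24.9 kHz = 3.35 kHz.
108.75 kHz mod fs = 24 kHz.
24 kHz > fs/2 = 14.125 kHz, folds to fs − 24 kHz = 4.25 kHz.
24.9 kHz > fs/2 = 14.125 kHz, folds to fs − 24.9 kHz = 3.35 kHz.
Distinct values: {3.35 kHz, 3.75 kHz, 4.25 kHz, 8.35 kHz}.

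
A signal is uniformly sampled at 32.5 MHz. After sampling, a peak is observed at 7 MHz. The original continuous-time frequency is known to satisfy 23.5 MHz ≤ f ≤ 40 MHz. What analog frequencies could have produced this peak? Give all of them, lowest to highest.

Frequencies that alias to 7 MHz are k·fs ± 7 MHz for integer k ≥ 0.
k=0: 7 MHz.
k=1: 25.5 MHz, 39.5 MHz.
k=2: 58 MHz, 72 MHz.
Within [23.5 MHz, 40 MHz]: 25.5 MHz, 39.5 MHz.

25.5 MHz, 39.5 MHz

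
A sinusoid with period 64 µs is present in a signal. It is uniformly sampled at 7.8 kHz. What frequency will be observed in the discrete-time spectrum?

T = 64 µs → f = 1/T = 15.625 kHz.
15.625 kHz mod fs = 0.025 kHz.
0.025 kHz ≤ fs/2 = 3.9 kHz, appears at 0.025 kHz.

0.025 kHz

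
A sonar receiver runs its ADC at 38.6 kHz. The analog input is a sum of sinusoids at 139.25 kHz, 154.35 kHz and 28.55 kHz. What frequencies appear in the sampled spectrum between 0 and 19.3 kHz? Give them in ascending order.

fs/2 = 19.3 kHz.
139.25 kHz mod fs = 23.45 kHz.
23.45 kHz > fs/2 = 19.3 kHz, folds to fs − 23.45 kHz = 15.15 kHz.
154.35 kHz mod fs = 38.55 kHz.
38.55 kHz > fs/2 = 19.3 kHz, folds to fs − 38.55 kHz = 0.05 kHz.
28.55 kHz > fs/2 = 19.3 kHz, folds to fs − 28.55 kHz = 10.05 kHz.
Distinct values: {0.05 kHz, 10.05 kHz, 15.15 kHz}.

0.05 kHz, 10.05 kHz, 15.15 kHz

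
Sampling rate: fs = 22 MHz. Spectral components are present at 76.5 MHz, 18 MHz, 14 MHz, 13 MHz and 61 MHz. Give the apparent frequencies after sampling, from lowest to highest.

fs/2 = 11 MHz.
76.5 MHz mod fs = 10.5 MHz.
10.5 MHz ≤ fs/2 = 11 MHz, appears at 10.5 MHz.
18 MHz > fs/2 = 11 MHz, folds to fs − 18 MHz = 4 MHz.
14 MHz > fs/2 = 11 MHz, folds to fs − 14 MHz = 8 MHz.
13 MHz > fs/2 = 11 MHz, folds to fs − 13 MHz = 9 MHz.
61 MHz mod fs = 17 MHz.
17 MHz > fs/2 = 11 MHz, folds to fs − 17 MHz = 5 MHz.
Distinct values: {4 MHz, 5 MHz, 8 MHz, 9 MHz, 10.5 MHz}.

4 MHz, 5 MHz, 8 MHz, 9 MHz, 10.5 MHz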